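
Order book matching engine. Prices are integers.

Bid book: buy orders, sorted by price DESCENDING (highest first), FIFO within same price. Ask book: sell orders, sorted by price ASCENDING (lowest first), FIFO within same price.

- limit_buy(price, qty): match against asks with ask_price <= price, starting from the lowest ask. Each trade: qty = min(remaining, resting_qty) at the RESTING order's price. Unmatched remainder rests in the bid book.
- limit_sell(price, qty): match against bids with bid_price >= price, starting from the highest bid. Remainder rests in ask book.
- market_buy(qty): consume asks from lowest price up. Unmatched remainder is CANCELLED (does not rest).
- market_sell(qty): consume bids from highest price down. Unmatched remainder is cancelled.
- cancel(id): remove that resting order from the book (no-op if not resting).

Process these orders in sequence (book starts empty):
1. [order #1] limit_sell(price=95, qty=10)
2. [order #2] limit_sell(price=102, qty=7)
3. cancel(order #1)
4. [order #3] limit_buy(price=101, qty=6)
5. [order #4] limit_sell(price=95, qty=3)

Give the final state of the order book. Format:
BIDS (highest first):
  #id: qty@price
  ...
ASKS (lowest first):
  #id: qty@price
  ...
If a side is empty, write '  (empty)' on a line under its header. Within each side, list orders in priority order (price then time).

After op 1 [order #1] limit_sell(price=95, qty=10): fills=none; bids=[-] asks=[#1:10@95]
After op 2 [order #2] limit_sell(price=102, qty=7): fills=none; bids=[-] asks=[#1:10@95 #2:7@102]
After op 3 cancel(order #1): fills=none; bids=[-] asks=[#2:7@102]
After op 4 [order #3] limit_buy(price=101, qty=6): fills=none; bids=[#3:6@101] asks=[#2:7@102]
After op 5 [order #4] limit_sell(price=95, qty=3): fills=#3x#4:3@101; bids=[#3:3@101] asks=[#2:7@102]

Answer: BIDS (highest first):
  #3: 3@101
ASKS (lowest first):
  #2: 7@102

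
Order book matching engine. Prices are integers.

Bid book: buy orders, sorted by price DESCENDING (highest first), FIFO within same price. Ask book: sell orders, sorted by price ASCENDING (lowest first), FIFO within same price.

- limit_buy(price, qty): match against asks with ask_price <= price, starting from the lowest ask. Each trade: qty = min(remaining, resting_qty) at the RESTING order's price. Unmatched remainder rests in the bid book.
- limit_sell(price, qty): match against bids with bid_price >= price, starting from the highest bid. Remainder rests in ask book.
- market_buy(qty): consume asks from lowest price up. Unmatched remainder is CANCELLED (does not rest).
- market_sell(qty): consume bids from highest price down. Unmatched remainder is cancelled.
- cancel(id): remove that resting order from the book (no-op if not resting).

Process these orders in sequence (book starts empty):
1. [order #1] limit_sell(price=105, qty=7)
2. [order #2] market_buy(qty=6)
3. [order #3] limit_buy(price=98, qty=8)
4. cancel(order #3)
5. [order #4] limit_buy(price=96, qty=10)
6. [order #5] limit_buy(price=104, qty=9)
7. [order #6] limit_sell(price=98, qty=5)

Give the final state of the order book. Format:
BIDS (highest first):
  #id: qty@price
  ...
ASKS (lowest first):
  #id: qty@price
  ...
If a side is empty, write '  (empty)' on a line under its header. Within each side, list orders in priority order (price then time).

Answer: BIDS (highest first):
  #5: 4@104
  #4: 10@96
ASKS (lowest first):
  #1: 1@105

Derivation:
After op 1 [order #1] limit_sell(price=105, qty=7): fills=none; bids=[-] asks=[#1:7@105]
After op 2 [order #2] market_buy(qty=6): fills=#2x#1:6@105; bids=[-] asks=[#1:1@105]
After op 3 [order #3] limit_buy(price=98, qty=8): fills=none; bids=[#3:8@98] asks=[#1:1@105]
After op 4 cancel(order #3): fills=none; bids=[-] asks=[#1:1@105]
After op 5 [order #4] limit_buy(price=96, qty=10): fills=none; bids=[#4:10@96] asks=[#1:1@105]
After op 6 [order #5] limit_buy(price=104, qty=9): fills=none; bids=[#5:9@104 #4:10@96] asks=[#1:1@105]
After op 7 [order #6] limit_sell(price=98, qty=5): fills=#5x#6:5@104; bids=[#5:4@104 #4:10@96] asks=[#1:1@105]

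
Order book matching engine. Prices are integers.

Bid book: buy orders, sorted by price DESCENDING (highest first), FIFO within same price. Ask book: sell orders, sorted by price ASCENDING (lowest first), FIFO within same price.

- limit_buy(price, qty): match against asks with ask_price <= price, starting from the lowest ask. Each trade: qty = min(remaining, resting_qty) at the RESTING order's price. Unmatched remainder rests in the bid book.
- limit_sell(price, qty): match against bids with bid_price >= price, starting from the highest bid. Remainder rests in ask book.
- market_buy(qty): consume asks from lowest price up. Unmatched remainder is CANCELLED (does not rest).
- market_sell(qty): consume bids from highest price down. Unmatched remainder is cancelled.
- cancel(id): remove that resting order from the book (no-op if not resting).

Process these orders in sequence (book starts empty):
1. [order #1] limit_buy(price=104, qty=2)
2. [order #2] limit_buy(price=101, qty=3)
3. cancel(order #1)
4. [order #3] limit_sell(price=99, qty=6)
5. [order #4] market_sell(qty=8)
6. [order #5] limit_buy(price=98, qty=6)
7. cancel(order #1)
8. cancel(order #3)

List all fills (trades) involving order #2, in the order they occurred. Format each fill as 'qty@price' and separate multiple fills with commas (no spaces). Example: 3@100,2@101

After op 1 [order #1] limit_buy(price=104, qty=2): fills=none; bids=[#1:2@104] asks=[-]
After op 2 [order #2] limit_buy(price=101, qty=3): fills=none; bids=[#1:2@104 #2:3@101] asks=[-]
After op 3 cancel(order #1): fills=none; bids=[#2:3@101] asks=[-]
After op 4 [order #3] limit_sell(price=99, qty=6): fills=#2x#3:3@101; bids=[-] asks=[#3:3@99]
After op 5 [order #4] market_sell(qty=8): fills=none; bids=[-] asks=[#3:3@99]
After op 6 [order #5] limit_buy(price=98, qty=6): fills=none; bids=[#5:6@98] asks=[#3:3@99]
After op 7 cancel(order #1): fills=none; bids=[#5:6@98] asks=[#3:3@99]
After op 8 cancel(order #3): fills=none; bids=[#5:6@98] asks=[-]

Answer: 3@101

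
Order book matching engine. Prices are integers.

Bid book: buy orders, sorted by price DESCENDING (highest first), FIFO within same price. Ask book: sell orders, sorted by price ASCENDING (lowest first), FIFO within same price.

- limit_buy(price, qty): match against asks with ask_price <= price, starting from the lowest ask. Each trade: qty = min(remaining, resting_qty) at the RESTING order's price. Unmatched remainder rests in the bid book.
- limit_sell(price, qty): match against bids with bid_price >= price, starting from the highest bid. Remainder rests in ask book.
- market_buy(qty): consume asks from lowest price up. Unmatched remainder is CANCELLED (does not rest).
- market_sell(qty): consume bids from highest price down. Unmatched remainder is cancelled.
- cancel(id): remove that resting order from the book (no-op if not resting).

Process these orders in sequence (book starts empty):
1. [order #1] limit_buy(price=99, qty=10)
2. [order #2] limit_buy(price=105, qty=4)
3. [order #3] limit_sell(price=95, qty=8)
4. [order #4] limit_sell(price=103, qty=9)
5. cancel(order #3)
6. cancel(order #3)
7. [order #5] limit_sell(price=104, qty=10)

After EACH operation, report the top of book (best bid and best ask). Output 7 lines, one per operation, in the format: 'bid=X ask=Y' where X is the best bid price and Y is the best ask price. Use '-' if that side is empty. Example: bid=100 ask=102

Answer: bid=99 ask=-
bid=105 ask=-
bid=99 ask=-
bid=99 ask=103
bid=99 ask=103
bid=99 ask=103
bid=99 ask=103

Derivation:
After op 1 [order #1] limit_buy(price=99, qty=10): fills=none; bids=[#1:10@99] asks=[-]
After op 2 [order #2] limit_buy(price=105, qty=4): fills=none; bids=[#2:4@105 #1:10@99] asks=[-]
After op 3 [order #3] limit_sell(price=95, qty=8): fills=#2x#3:4@105 #1x#3:4@99; bids=[#1:6@99] asks=[-]
After op 4 [order #4] limit_sell(price=103, qty=9): fills=none; bids=[#1:6@99] asks=[#4:9@103]
After op 5 cancel(order #3): fills=none; bids=[#1:6@99] asks=[#4:9@103]
After op 6 cancel(order #3): fills=none; bids=[#1:6@99] asks=[#4:9@103]
After op 7 [order #5] limit_sell(price=104, qty=10): fills=none; bids=[#1:6@99] asks=[#4:9@103 #5:10@104]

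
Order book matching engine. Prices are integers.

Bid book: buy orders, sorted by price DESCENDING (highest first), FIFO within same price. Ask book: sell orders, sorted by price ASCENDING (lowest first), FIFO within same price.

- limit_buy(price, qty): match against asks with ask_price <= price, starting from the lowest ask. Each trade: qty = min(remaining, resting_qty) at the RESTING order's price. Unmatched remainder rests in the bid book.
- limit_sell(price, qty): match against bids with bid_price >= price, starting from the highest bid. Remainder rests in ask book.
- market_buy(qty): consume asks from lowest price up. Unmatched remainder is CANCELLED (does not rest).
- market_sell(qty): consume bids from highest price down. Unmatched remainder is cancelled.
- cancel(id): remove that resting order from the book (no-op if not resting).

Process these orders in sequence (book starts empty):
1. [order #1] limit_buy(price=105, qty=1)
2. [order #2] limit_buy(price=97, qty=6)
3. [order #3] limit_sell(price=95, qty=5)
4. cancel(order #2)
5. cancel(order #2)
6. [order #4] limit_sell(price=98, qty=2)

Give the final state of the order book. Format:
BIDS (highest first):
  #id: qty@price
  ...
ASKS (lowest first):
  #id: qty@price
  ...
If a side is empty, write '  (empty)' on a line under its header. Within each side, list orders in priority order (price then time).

Answer: BIDS (highest first):
  (empty)
ASKS (lowest first):
  #4: 2@98

Derivation:
After op 1 [order #1] limit_buy(price=105, qty=1): fills=none; bids=[#1:1@105] asks=[-]
After op 2 [order #2] limit_buy(price=97, qty=6): fills=none; bids=[#1:1@105 #2:6@97] asks=[-]
After op 3 [order #3] limit_sell(price=95, qty=5): fills=#1x#3:1@105 #2x#3:4@97; bids=[#2:2@97] asks=[-]
After op 4 cancel(order #2): fills=none; bids=[-] asks=[-]
After op 5 cancel(order #2): fills=none; bids=[-] asks=[-]
After op 6 [order #4] limit_sell(price=98, qty=2): fills=none; bids=[-] asks=[#4:2@98]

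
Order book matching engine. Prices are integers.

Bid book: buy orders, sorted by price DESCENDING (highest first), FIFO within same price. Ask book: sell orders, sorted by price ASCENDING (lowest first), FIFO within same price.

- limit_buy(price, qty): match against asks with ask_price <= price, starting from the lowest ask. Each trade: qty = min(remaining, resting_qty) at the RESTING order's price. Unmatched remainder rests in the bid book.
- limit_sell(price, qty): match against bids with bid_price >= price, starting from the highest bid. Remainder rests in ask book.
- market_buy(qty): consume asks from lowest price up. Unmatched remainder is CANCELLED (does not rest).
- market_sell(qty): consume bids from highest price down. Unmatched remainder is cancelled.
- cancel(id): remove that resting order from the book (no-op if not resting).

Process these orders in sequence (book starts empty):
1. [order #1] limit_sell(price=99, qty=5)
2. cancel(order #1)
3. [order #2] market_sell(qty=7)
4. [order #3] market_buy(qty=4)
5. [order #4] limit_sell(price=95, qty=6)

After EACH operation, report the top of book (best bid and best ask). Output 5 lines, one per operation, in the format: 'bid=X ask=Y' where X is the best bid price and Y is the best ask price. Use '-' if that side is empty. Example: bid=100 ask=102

After op 1 [order #1] limit_sell(price=99, qty=5): fills=none; bids=[-] asks=[#1:5@99]
After op 2 cancel(order #1): fills=none; bids=[-] asks=[-]
After op 3 [order #2] market_sell(qty=7): fills=none; bids=[-] asks=[-]
After op 4 [order #3] market_buy(qty=4): fills=none; bids=[-] asks=[-]
After op 5 [order #4] limit_sell(price=95, qty=6): fills=none; bids=[-] asks=[#4:6@95]

Answer: bid=- ask=99
bid=- ask=-
bid=- ask=-
bid=- ask=-
bid=- ask=95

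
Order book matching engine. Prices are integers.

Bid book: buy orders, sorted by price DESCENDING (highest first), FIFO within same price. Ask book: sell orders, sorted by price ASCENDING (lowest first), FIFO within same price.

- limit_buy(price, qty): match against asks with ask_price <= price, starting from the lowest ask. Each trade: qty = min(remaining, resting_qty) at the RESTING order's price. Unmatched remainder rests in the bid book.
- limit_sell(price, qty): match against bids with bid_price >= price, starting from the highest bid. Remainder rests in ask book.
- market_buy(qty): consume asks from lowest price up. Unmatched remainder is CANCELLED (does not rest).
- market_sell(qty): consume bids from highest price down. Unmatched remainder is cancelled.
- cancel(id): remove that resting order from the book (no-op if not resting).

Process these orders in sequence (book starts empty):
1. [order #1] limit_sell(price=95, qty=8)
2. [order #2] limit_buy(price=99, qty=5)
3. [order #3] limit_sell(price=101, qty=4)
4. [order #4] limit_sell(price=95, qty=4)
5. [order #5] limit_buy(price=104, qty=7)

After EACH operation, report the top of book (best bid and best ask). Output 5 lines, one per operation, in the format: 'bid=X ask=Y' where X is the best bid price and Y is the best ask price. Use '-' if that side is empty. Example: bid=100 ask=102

Answer: bid=- ask=95
bid=- ask=95
bid=- ask=95
bid=- ask=95
bid=- ask=101

Derivation:
After op 1 [order #1] limit_sell(price=95, qty=8): fills=none; bids=[-] asks=[#1:8@95]
After op 2 [order #2] limit_buy(price=99, qty=5): fills=#2x#1:5@95; bids=[-] asks=[#1:3@95]
After op 3 [order #3] limit_sell(price=101, qty=4): fills=none; bids=[-] asks=[#1:3@95 #3:4@101]
After op 4 [order #4] limit_sell(price=95, qty=4): fills=none; bids=[-] asks=[#1:3@95 #4:4@95 #3:4@101]
After op 5 [order #5] limit_buy(price=104, qty=7): fills=#5x#1:3@95 #5x#4:4@95; bids=[-] asks=[#3:4@101]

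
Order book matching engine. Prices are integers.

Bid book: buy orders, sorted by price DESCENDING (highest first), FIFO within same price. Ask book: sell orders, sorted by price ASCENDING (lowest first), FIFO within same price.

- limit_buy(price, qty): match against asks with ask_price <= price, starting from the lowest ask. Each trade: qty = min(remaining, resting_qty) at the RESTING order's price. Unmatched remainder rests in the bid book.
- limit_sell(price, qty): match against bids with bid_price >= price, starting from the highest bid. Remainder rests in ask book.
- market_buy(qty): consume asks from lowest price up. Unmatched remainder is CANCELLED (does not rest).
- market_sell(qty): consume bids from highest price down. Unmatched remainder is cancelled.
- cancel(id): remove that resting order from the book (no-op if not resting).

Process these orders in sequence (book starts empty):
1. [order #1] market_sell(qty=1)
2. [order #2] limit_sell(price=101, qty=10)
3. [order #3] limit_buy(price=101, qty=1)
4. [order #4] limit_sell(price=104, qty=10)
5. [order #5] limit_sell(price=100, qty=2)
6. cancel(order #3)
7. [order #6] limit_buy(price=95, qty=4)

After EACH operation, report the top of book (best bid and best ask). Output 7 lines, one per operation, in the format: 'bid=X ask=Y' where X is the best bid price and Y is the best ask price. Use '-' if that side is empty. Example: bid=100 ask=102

After op 1 [order #1] market_sell(qty=1): fills=none; bids=[-] asks=[-]
After op 2 [order #2] limit_sell(price=101, qty=10): fills=none; bids=[-] asks=[#2:10@101]
After op 3 [order #3] limit_buy(price=101, qty=1): fills=#3x#2:1@101; bids=[-] asks=[#2:9@101]
After op 4 [order #4] limit_sell(price=104, qty=10): fills=none; bids=[-] asks=[#2:9@101 #4:10@104]
After op 5 [order #5] limit_sell(price=100, qty=2): fills=none; bids=[-] asks=[#5:2@100 #2:9@101 #4:10@104]
After op 6 cancel(order #3): fills=none; bids=[-] asks=[#5:2@100 #2:9@101 #4:10@104]
After op 7 [order #6] limit_buy(price=95, qty=4): fills=none; bids=[#6:4@95] asks=[#5:2@100 #2:9@101 #4:10@104]

Answer: bid=- ask=-
bid=- ask=101
bid=- ask=101
bid=- ask=101
bid=- ask=100
bid=- ask=100
bid=95 ask=100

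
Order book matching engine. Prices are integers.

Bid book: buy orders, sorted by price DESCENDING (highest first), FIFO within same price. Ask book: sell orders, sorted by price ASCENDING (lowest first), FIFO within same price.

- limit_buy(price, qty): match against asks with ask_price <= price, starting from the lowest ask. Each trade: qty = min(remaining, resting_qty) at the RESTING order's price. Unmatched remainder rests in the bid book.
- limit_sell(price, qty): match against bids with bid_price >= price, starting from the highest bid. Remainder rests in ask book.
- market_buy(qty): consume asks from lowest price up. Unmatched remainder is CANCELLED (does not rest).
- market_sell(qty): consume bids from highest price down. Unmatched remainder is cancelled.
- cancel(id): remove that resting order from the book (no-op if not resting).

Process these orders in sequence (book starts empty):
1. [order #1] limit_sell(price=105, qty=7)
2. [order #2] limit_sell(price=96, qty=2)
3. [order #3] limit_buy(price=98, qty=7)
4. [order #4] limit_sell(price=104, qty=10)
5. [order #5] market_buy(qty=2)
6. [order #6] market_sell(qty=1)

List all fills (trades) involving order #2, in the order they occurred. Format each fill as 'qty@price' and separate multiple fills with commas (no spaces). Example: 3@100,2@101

Answer: 2@96

Derivation:
After op 1 [order #1] limit_sell(price=105, qty=7): fills=none; bids=[-] asks=[#1:7@105]
After op 2 [order #2] limit_sell(price=96, qty=2): fills=none; bids=[-] asks=[#2:2@96 #1:7@105]
After op 3 [order #3] limit_buy(price=98, qty=7): fills=#3x#2:2@96; bids=[#3:5@98] asks=[#1:7@105]
After op 4 [order #4] limit_sell(price=104, qty=10): fills=none; bids=[#3:5@98] asks=[#4:10@104 #1:7@105]
After op 5 [order #5] market_buy(qty=2): fills=#5x#4:2@104; bids=[#3:5@98] asks=[#4:8@104 #1:7@105]
After op 6 [order #6] market_sell(qty=1): fills=#3x#6:1@98; bids=[#3:4@98] asks=[#4:8@104 #1:7@105]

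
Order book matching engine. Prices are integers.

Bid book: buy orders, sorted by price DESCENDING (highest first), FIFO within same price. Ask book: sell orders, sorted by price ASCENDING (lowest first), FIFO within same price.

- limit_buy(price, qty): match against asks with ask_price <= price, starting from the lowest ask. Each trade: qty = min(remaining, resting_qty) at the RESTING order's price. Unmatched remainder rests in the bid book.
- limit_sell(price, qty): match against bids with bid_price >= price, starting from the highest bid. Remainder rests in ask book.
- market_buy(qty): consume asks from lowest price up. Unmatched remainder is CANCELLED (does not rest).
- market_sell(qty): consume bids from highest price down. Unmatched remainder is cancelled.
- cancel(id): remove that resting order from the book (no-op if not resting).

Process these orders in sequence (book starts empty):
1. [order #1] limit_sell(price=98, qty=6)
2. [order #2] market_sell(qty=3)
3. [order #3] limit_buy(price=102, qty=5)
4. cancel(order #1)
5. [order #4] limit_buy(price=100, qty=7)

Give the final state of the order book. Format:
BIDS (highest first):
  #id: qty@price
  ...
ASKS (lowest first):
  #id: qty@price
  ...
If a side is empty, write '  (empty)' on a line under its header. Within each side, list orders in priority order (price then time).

After op 1 [order #1] limit_sell(price=98, qty=6): fills=none; bids=[-] asks=[#1:6@98]
After op 2 [order #2] market_sell(qty=3): fills=none; bids=[-] asks=[#1:6@98]
After op 3 [order #3] limit_buy(price=102, qty=5): fills=#3x#1:5@98; bids=[-] asks=[#1:1@98]
After op 4 cancel(order #1): fills=none; bids=[-] asks=[-]
After op 5 [order #4] limit_buy(price=100, qty=7): fills=none; bids=[#4:7@100] asks=[-]

Answer: BIDS (highest first):
  #4: 7@100
ASKS (lowest first):
  (empty)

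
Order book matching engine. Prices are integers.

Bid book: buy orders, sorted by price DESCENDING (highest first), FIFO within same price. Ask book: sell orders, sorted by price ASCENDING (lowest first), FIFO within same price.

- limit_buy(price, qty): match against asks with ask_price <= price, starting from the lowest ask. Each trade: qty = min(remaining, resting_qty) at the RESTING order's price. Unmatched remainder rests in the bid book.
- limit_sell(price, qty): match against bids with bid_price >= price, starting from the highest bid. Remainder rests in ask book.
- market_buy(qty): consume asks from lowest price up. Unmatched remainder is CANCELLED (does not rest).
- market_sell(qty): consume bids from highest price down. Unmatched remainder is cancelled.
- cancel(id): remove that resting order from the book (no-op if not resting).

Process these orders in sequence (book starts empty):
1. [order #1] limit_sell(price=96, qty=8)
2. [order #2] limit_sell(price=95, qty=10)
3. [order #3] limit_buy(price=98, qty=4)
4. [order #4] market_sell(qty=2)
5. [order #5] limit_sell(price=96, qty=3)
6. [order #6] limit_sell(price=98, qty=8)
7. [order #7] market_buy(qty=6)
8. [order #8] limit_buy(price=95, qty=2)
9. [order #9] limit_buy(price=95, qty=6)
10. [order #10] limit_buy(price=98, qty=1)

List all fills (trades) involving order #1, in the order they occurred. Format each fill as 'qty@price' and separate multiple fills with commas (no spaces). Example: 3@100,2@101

After op 1 [order #1] limit_sell(price=96, qty=8): fills=none; bids=[-] asks=[#1:8@96]
After op 2 [order #2] limit_sell(price=95, qty=10): fills=none; bids=[-] asks=[#2:10@95 #1:8@96]
After op 3 [order #3] limit_buy(price=98, qty=4): fills=#3x#2:4@95; bids=[-] asks=[#2:6@95 #1:8@96]
After op 4 [order #4] market_sell(qty=2): fills=none; bids=[-] asks=[#2:6@95 #1:8@96]
After op 5 [order #5] limit_sell(price=96, qty=3): fills=none; bids=[-] asks=[#2:6@95 #1:8@96 #5:3@96]
After op 6 [order #6] limit_sell(price=98, qty=8): fills=none; bids=[-] asks=[#2:6@95 #1:8@96 #5:3@96 #6:8@98]
After op 7 [order #7] market_buy(qty=6): fills=#7x#2:6@95; bids=[-] asks=[#1:8@96 #5:3@96 #6:8@98]
After op 8 [order #8] limit_buy(price=95, qty=2): fills=none; bids=[#8:2@95] asks=[#1:8@96 #5:3@96 #6:8@98]
After op 9 [order #9] limit_buy(price=95, qty=6): fills=none; bids=[#8:2@95 #9:6@95] asks=[#1:8@96 #5:3@96 #6:8@98]
After op 10 [order #10] limit_buy(price=98, qty=1): fills=#10x#1:1@96; bids=[#8:2@95 #9:6@95] asks=[#1:7@96 #5:3@96 #6:8@98]

Answer: 1@96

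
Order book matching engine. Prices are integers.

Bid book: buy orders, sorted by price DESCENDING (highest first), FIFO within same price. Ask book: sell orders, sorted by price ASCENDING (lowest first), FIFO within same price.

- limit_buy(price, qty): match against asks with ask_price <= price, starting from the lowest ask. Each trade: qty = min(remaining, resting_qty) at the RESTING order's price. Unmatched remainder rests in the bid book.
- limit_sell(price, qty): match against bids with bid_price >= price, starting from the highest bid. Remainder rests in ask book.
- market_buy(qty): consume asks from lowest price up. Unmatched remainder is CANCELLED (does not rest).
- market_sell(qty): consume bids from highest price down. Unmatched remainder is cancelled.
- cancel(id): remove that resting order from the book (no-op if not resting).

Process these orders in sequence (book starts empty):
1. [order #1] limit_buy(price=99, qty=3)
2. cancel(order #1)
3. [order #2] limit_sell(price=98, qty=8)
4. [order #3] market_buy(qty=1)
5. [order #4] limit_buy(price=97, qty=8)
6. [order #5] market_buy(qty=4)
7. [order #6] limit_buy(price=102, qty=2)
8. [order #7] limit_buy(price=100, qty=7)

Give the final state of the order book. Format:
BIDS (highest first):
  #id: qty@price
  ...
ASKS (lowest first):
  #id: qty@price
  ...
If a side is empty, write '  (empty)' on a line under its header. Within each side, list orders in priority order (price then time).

Answer: BIDS (highest first):
  #7: 6@100
  #4: 8@97
ASKS (lowest first):
  (empty)

Derivation:
After op 1 [order #1] limit_buy(price=99, qty=3): fills=none; bids=[#1:3@99] asks=[-]
After op 2 cancel(order #1): fills=none; bids=[-] asks=[-]
After op 3 [order #2] limit_sell(price=98, qty=8): fills=none; bids=[-] asks=[#2:8@98]
After op 4 [order #3] market_buy(qty=1): fills=#3x#2:1@98; bids=[-] asks=[#2:7@98]
After op 5 [order #4] limit_buy(price=97, qty=8): fills=none; bids=[#4:8@97] asks=[#2:7@98]
After op 6 [order #5] market_buy(qty=4): fills=#5x#2:4@98; bids=[#4:8@97] asks=[#2:3@98]
After op 7 [order #6] limit_buy(price=102, qty=2): fills=#6x#2:2@98; bids=[#4:8@97] asks=[#2:1@98]
After op 8 [order #7] limit_buy(price=100, qty=7): fills=#7x#2:1@98; bids=[#7:6@100 #4:8@97] asks=[-]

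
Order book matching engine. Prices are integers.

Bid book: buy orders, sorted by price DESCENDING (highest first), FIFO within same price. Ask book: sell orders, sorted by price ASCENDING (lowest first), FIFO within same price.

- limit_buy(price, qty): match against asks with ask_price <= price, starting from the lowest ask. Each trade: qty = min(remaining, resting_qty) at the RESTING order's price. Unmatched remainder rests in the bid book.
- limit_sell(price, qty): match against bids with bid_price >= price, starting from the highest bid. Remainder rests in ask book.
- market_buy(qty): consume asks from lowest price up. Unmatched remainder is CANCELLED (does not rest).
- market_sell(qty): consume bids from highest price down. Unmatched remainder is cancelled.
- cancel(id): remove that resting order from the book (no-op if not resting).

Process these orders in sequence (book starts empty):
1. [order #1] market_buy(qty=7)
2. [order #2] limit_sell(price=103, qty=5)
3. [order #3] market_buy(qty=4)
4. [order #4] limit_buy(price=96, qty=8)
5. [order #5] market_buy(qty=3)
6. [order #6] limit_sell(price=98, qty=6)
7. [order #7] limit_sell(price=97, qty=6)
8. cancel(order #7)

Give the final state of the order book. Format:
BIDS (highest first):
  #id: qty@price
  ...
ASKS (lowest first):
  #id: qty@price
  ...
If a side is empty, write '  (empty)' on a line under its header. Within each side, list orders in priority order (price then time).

After op 1 [order #1] market_buy(qty=7): fills=none; bids=[-] asks=[-]
After op 2 [order #2] limit_sell(price=103, qty=5): fills=none; bids=[-] asks=[#2:5@103]
After op 3 [order #3] market_buy(qty=4): fills=#3x#2:4@103; bids=[-] asks=[#2:1@103]
After op 4 [order #4] limit_buy(price=96, qty=8): fills=none; bids=[#4:8@96] asks=[#2:1@103]
After op 5 [order #5] market_buy(qty=3): fills=#5x#2:1@103; bids=[#4:8@96] asks=[-]
After op 6 [order #6] limit_sell(price=98, qty=6): fills=none; bids=[#4:8@96] asks=[#6:6@98]
After op 7 [order #7] limit_sell(price=97, qty=6): fills=none; bids=[#4:8@96] asks=[#7:6@97 #6:6@98]
After op 8 cancel(order #7): fills=none; bids=[#4:8@96] asks=[#6:6@98]

Answer: BIDS (highest first):
  #4: 8@96
ASKS (lowest first):
  #6: 6@98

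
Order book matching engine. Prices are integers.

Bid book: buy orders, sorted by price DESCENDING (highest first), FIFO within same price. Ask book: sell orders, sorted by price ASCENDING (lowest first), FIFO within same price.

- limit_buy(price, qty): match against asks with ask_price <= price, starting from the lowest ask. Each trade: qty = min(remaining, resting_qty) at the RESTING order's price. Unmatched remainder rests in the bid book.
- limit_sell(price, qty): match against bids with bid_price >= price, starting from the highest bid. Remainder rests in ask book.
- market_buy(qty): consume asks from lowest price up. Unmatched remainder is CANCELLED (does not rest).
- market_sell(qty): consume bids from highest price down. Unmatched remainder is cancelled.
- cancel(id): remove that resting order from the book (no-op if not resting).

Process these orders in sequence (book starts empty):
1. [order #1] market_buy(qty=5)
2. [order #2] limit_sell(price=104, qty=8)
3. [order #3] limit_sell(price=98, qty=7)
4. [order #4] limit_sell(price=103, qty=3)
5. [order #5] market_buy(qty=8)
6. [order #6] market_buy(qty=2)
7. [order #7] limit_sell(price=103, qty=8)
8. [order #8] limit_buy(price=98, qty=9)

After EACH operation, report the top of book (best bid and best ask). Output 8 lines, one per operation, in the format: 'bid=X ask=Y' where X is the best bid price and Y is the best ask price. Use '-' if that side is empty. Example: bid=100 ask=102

Answer: bid=- ask=-
bid=- ask=104
bid=- ask=98
bid=- ask=98
bid=- ask=103
bid=- ask=104
bid=- ask=103
bid=98 ask=103

Derivation:
After op 1 [order #1] market_buy(qty=5): fills=none; bids=[-] asks=[-]
After op 2 [order #2] limit_sell(price=104, qty=8): fills=none; bids=[-] asks=[#2:8@104]
After op 3 [order #3] limit_sell(price=98, qty=7): fills=none; bids=[-] asks=[#3:7@98 #2:8@104]
After op 4 [order #4] limit_sell(price=103, qty=3): fills=none; bids=[-] asks=[#3:7@98 #4:3@103 #2:8@104]
After op 5 [order #5] market_buy(qty=8): fills=#5x#3:7@98 #5x#4:1@103; bids=[-] asks=[#4:2@103 #2:8@104]
After op 6 [order #6] market_buy(qty=2): fills=#6x#4:2@103; bids=[-] asks=[#2:8@104]
After op 7 [order #7] limit_sell(price=103, qty=8): fills=none; bids=[-] asks=[#7:8@103 #2:8@104]
After op 8 [order #8] limit_buy(price=98, qty=9): fills=none; bids=[#8:9@98] asks=[#7:8@103 #2:8@104]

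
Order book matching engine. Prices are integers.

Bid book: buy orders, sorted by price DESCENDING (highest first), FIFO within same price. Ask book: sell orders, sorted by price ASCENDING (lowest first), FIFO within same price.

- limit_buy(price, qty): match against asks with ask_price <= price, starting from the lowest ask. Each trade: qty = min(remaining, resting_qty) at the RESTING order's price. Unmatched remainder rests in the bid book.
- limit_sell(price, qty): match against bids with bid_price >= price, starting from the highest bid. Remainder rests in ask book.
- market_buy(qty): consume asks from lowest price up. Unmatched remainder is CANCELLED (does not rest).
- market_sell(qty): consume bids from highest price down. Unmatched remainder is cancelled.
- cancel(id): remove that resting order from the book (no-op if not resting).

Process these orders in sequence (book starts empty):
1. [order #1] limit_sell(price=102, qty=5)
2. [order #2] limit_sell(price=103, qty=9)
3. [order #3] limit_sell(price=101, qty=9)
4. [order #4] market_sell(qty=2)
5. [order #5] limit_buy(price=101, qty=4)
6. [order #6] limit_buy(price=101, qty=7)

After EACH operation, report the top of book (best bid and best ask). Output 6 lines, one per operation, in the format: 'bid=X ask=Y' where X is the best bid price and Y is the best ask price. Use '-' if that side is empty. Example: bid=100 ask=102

Answer: bid=- ask=102
bid=- ask=102
bid=- ask=101
bid=- ask=101
bid=- ask=101
bid=101 ask=102

Derivation:
After op 1 [order #1] limit_sell(price=102, qty=5): fills=none; bids=[-] asks=[#1:5@102]
After op 2 [order #2] limit_sell(price=103, qty=9): fills=none; bids=[-] asks=[#1:5@102 #2:9@103]
After op 3 [order #3] limit_sell(price=101, qty=9): fills=none; bids=[-] asks=[#3:9@101 #1:5@102 #2:9@103]
After op 4 [order #4] market_sell(qty=2): fills=none; bids=[-] asks=[#3:9@101 #1:5@102 #2:9@103]
After op 5 [order #5] limit_buy(price=101, qty=4): fills=#5x#3:4@101; bids=[-] asks=[#3:5@101 #1:5@102 #2:9@103]
After op 6 [order #6] limit_buy(price=101, qty=7): fills=#6x#3:5@101; bids=[#6:2@101] asks=[#1:5@102 #2:9@103]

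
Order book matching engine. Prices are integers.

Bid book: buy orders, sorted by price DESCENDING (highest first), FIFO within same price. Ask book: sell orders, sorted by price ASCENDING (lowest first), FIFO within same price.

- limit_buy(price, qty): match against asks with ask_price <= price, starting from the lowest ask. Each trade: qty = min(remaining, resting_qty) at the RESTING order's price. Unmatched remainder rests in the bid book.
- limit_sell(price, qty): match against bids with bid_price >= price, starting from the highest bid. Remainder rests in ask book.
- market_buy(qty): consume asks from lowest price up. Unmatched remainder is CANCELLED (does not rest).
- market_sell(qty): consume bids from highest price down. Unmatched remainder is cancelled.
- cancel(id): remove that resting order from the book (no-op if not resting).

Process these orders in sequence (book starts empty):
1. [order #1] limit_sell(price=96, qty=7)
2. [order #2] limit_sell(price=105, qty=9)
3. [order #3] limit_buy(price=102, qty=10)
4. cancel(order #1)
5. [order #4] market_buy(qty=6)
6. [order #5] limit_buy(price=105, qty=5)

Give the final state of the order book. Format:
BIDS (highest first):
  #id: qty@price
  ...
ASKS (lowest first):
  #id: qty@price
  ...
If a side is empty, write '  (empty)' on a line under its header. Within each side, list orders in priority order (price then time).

Answer: BIDS (highest first):
  #5: 2@105
  #3: 3@102
ASKS (lowest first):
  (empty)

Derivation:
After op 1 [order #1] limit_sell(price=96, qty=7): fills=none; bids=[-] asks=[#1:7@96]
After op 2 [order #2] limit_sell(price=105, qty=9): fills=none; bids=[-] asks=[#1:7@96 #2:9@105]
After op 3 [order #3] limit_buy(price=102, qty=10): fills=#3x#1:7@96; bids=[#3:3@102] asks=[#2:9@105]
After op 4 cancel(order #1): fills=none; bids=[#3:3@102] asks=[#2:9@105]
After op 5 [order #4] market_buy(qty=6): fills=#4x#2:6@105; bids=[#3:3@102] asks=[#2:3@105]
After op 6 [order #5] limit_buy(price=105, qty=5): fills=#5x#2:3@105; bids=[#5:2@105 #3:3@102] asks=[-]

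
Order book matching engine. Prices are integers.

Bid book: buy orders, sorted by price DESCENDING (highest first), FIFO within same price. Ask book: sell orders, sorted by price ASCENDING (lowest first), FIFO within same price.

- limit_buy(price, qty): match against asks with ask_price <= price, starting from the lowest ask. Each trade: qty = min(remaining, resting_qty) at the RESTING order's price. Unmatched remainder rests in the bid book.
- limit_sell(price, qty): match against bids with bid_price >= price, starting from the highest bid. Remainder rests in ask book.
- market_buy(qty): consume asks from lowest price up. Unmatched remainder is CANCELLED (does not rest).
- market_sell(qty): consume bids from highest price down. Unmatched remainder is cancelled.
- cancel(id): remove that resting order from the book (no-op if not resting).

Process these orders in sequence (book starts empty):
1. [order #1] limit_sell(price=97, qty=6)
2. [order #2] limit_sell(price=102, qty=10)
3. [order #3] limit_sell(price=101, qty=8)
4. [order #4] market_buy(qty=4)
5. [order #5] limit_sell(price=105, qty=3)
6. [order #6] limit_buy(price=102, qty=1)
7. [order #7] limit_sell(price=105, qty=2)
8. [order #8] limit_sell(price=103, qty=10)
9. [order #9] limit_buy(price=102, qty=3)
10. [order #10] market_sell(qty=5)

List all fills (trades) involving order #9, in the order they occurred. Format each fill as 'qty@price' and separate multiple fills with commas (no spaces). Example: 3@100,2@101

Answer: 1@97,2@101

Derivation:
After op 1 [order #1] limit_sell(price=97, qty=6): fills=none; bids=[-] asks=[#1:6@97]
After op 2 [order #2] limit_sell(price=102, qty=10): fills=none; bids=[-] asks=[#1:6@97 #2:10@102]
After op 3 [order #3] limit_sell(price=101, qty=8): fills=none; bids=[-] asks=[#1:6@97 #3:8@101 #2:10@102]
After op 4 [order #4] market_buy(qty=4): fills=#4x#1:4@97; bids=[-] asks=[#1:2@97 #3:8@101 #2:10@102]
After op 5 [order #5] limit_sell(price=105, qty=3): fills=none; bids=[-] asks=[#1:2@97 #3:8@101 #2:10@102 #5:3@105]
After op 6 [order #6] limit_buy(price=102, qty=1): fills=#6x#1:1@97; bids=[-] asks=[#1:1@97 #3:8@101 #2:10@102 #5:3@105]
After op 7 [order #7] limit_sell(price=105, qty=2): fills=none; bids=[-] asks=[#1:1@97 #3:8@101 #2:10@102 #5:3@105 #7:2@105]
After op 8 [order #8] limit_sell(price=103, qty=10): fills=none; bids=[-] asks=[#1:1@97 #3:8@101 #2:10@102 #8:10@103 #5:3@105 #7:2@105]
After op 9 [order #9] limit_buy(price=102, qty=3): fills=#9x#1:1@97 #9x#3:2@101; bids=[-] asks=[#3:6@101 #2:10@102 #8:10@103 #5:3@105 #7:2@105]
After op 10 [order #10] market_sell(qty=5): fills=none; bids=[-] asks=[#3:6@101 #2:10@102 #8:10@103 #5:3@105 #7:2@105]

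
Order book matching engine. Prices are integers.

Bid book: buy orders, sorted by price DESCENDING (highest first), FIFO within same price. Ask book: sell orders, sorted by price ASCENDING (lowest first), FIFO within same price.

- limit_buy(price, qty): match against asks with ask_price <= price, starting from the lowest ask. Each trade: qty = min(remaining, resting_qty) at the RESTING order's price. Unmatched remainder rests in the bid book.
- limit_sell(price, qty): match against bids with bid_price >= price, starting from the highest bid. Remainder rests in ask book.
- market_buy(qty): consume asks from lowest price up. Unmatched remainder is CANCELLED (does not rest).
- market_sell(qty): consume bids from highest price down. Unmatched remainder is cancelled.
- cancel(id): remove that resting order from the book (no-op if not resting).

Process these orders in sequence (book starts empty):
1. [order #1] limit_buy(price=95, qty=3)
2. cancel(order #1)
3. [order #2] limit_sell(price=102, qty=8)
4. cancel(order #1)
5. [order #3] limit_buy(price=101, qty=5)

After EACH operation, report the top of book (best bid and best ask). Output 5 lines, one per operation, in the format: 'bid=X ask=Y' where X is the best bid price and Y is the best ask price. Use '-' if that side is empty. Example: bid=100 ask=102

After op 1 [order #1] limit_buy(price=95, qty=3): fills=none; bids=[#1:3@95] asks=[-]
After op 2 cancel(order #1): fills=none; bids=[-] asks=[-]
After op 3 [order #2] limit_sell(price=102, qty=8): fills=none; bids=[-] asks=[#2:8@102]
After op 4 cancel(order #1): fills=none; bids=[-] asks=[#2:8@102]
After op 5 [order #3] limit_buy(price=101, qty=5): fills=none; bids=[#3:5@101] asks=[#2:8@102]

Answer: bid=95 ask=-
bid=- ask=-
bid=- ask=102
bid=- ask=102
bid=101 ask=102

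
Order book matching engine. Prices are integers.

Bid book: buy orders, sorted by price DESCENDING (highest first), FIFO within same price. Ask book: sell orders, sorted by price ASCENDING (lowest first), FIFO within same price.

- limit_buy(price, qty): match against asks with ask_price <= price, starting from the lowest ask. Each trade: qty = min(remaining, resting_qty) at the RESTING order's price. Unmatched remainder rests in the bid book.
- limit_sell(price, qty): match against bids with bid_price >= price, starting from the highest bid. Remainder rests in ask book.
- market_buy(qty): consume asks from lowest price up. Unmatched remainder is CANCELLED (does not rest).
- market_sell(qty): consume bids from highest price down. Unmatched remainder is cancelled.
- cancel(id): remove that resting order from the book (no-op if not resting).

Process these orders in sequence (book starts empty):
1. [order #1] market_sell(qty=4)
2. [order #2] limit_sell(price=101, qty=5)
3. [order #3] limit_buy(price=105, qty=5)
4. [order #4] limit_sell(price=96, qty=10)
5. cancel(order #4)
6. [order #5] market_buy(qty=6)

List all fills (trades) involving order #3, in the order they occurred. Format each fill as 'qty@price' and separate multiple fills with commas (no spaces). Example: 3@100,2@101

After op 1 [order #1] market_sell(qty=4): fills=none; bids=[-] asks=[-]
After op 2 [order #2] limit_sell(price=101, qty=5): fills=none; bids=[-] asks=[#2:5@101]
After op 3 [order #3] limit_buy(price=105, qty=5): fills=#3x#2:5@101; bids=[-] asks=[-]
After op 4 [order #4] limit_sell(price=96, qty=10): fills=none; bids=[-] asks=[#4:10@96]
After op 5 cancel(order #4): fills=none; bids=[-] asks=[-]
After op 6 [order #5] market_buy(qty=6): fills=none; bids=[-] asks=[-]

Answer: 5@101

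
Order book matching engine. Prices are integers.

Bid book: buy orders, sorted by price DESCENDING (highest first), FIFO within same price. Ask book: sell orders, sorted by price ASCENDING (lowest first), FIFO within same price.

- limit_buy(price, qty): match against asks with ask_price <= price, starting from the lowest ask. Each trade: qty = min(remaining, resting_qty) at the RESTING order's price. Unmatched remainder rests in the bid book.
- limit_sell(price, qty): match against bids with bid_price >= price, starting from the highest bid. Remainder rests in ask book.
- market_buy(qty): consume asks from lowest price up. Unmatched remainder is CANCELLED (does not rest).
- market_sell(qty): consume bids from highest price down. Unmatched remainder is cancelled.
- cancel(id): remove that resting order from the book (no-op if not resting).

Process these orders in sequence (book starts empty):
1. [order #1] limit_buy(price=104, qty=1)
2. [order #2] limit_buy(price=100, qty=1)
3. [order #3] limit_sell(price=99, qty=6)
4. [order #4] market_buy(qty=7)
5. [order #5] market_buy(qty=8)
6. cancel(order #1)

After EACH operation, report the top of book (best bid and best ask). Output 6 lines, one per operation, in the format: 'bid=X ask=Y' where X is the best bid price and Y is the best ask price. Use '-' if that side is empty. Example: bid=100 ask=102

Answer: bid=104 ask=-
bid=104 ask=-
bid=- ask=99
bid=- ask=-
bid=- ask=-
bid=- ask=-

Derivation:
After op 1 [order #1] limit_buy(price=104, qty=1): fills=none; bids=[#1:1@104] asks=[-]
After op 2 [order #2] limit_buy(price=100, qty=1): fills=none; bids=[#1:1@104 #2:1@100] asks=[-]
After op 3 [order #3] limit_sell(price=99, qty=6): fills=#1x#3:1@104 #2x#3:1@100; bids=[-] asks=[#3:4@99]
After op 4 [order #4] market_buy(qty=7): fills=#4x#3:4@99; bids=[-] asks=[-]
After op 5 [order #5] market_buy(qty=8): fills=none; bids=[-] asks=[-]
After op 6 cancel(order #1): fills=none; bids=[-] asks=[-]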